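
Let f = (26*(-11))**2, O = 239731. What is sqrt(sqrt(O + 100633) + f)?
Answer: sqrt(81796 + 2*sqrt(85091)) ≈ 287.02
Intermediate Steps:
f = 81796 (f = (-286)**2 = 81796)
sqrt(sqrt(O + 100633) + f) = sqrt(sqrt(239731 + 100633) + 81796) = sqrt(sqrt(340364) + 81796) = sqrt(2*sqrt(85091) + 81796) = sqrt(81796 + 2*sqrt(85091))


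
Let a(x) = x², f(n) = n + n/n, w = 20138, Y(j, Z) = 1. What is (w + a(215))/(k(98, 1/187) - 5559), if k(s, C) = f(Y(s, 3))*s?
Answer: -66363/5363 ≈ -12.374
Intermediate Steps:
f(n) = 1 + n (f(n) = n + 1 = 1 + n)
k(s, C) = 2*s (k(s, C) = (1 + 1)*s = 2*s)
(w + a(215))/(k(98, 1/187) - 5559) = (20138 + 215²)/(2*98 - 5559) = (20138 + 46225)/(196 - 5559) = 66363/(-5363) = 66363*(-1/5363) = -66363/5363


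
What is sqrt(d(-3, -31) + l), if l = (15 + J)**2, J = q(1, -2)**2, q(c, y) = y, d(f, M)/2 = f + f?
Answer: sqrt(349) ≈ 18.682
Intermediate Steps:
d(f, M) = 4*f (d(f, M) = 2*(f + f) = 2*(2*f) = 4*f)
J = 4 (J = (-2)**2 = 4)
l = 361 (l = (15 + 4)**2 = 19**2 = 361)
sqrt(d(-3, -31) + l) = sqrt(4*(-3) + 361) = sqrt(-12 + 361) = sqrt(349)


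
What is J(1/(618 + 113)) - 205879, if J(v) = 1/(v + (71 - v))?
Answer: -14617408/71 ≈ -2.0588e+5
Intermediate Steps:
J(v) = 1/71
J(1/(618 + 113)) - 205879 = 1/71 - 205879 = -14617408/71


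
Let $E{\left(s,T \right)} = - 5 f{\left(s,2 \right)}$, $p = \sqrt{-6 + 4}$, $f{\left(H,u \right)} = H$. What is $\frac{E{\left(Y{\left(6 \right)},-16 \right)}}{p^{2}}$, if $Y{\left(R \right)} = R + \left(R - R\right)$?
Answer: $15$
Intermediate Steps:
$Y{\left(R \right)} = R$ ($Y{\left(R \right)} = R + 0 = R$)
$p = i \sqrt{2}$ ($p = \sqrt{-2} = i \sqrt{2} \approx 1.4142 i$)
$E{\left(s,T \right)} = - 5 s$
$\frac{E{\left(Y{\left(6 \right)},-16 \right)}}{p^{2}} = \frac{\left(-5\right) 6}{\left(i \sqrt{2}\right)^{2}} = - \frac{30}{-2} = \left(-30\right) \left(- \frac{1}{2}\right) = 15$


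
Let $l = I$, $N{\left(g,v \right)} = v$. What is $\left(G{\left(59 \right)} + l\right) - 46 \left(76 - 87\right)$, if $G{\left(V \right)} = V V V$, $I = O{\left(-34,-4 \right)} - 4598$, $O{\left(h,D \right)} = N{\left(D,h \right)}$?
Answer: $201253$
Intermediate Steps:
$O{\left(h,D \right)} = h$
$I = -4632$ ($I = -34 - 4598 = -4632$)
$G{\left(V \right)} = V^{3}$ ($G{\left(V \right)} = V^{2} V = V^{3}$)
$l = -4632$
$\left(G{\left(59 \right)} + l\right) - 46 \left(76 - 87\right) = \left(59^{3} - 4632\right) - 46 \left(76 - 87\right) = \left(205379 - 4632\right) - -506 = 200747 + 506 = 201253$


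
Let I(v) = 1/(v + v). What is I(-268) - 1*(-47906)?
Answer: 25677615/536 ≈ 47906.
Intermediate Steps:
I(v) = 1/(2*v)
I(-268) - 1*(-47906) = (1/2)/(-268) - 1*(-47906) = (1/2)*(-1/268) + 47906 = -1/536 + 47906 = 25677615/536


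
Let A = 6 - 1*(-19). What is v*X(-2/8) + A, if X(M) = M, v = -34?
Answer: 67/2 ≈ 33.500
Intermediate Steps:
A = 25 (A = 6 + 19 = 25)
v*X(-2/8) + A = -(-68)/8 + 25 = -34*(-¼) + 25 = 17/2 + 25 = 67/2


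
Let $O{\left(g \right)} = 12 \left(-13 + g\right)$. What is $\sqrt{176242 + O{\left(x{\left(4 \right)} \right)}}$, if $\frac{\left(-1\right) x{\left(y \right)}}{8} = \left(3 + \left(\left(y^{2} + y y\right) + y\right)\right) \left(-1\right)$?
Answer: $7 \sqrt{3670} \approx 424.06$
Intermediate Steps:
$x{\left(y \right)} = 24 + 8 y + 16 y^{2}$ ($x{\left(y \right)} = - 8 \left(3 + \left(\left(y^{2} + y y\right) + y\right)\right) \left(-1\right) = - 8 \left(3 + \left(\left(y^{2} + y^{2}\right) + y\right)\right) \left(-1\right) = - 8 \left(3 + \left(2 y^{2} + y\right)\right) \left(-1\right) = - 8 \left(3 + \left(y + 2 y^{2}\right)\right) \left(-1\right) = - 8 \left(3 + y + 2 y^{2}\right) \left(-1\right) = - 8 \left(-3 - y - 2 y^{2}\right) = 24 + 8 y + 16 y^{2}$)
$O{\left(g \right)} = -156 + 12 g$
$\sqrt{176242 + O{\left(x{\left(4 \right)} \right)}} = \sqrt{176242 - \left(156 - 12 \left(24 + 8 \cdot 4 + 16 \cdot 4^{2}\right)\right)} = \sqrt{176242 - \left(156 - 12 \left(24 + 32 + 16 \cdot 16\right)\right)} = \sqrt{176242 - \left(156 - 12 \left(24 + 32 + 256\right)\right)} = \sqrt{176242 + \left(-156 + 12 \cdot 312\right)} = \sqrt{176242 + \left(-156 + 3744\right)} = \sqrt{176242 + 3588} = \sqrt{179830} = 7 \sqrt{3670}$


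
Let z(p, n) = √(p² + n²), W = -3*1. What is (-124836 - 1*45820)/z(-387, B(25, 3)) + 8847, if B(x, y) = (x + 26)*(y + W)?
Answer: 3253133/387 ≈ 8406.0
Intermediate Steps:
W = -3
B(x, y) = (-3 + y)*(26 + x) (B(x, y) = (x + 26)*(y - 3) = (26 + x)*(-3 + y) = (-3 + y)*(26 + x))
z(p, n) = √(n² + p²)
(-124836 - 1*45820)/z(-387, B(25, 3)) + 8847 = (-124836 - 1*45820)/(√((-78 - 3*25 + 26*3 + 25*3)² + (-387)²)) + 8847 = (-124836 - 45820)/(√((-78 - 75 + 78 + 75)² + 149769)) + 8847 = -170656/√(0² + 149769) + 8847 = -170656/√(0 + 149769) + 8847 = -170656/(√149769) + 8847 = -170656/387 + 8847 = 3253133/387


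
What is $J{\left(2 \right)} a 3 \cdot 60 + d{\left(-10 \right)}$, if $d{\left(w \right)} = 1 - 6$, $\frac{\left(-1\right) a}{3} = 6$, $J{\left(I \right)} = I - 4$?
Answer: $6475$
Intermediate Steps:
$J{\left(I \right)} = -4 + I$
$a = -18$ ($a = \left(-3\right) 6 = -18$)
$d{\left(w \right)} = -5$
$J{\left(2 \right)} a 3 \cdot 60 + d{\left(-10 \right)} = \left(-4 + 2\right) \left(-18\right) 3 \cdot 60 - 5 = \left(-2\right) \left(-18\right) 3 \cdot 60 - 5 = 36 \cdot 3 \cdot 60 - 5 = 108 \cdot 60 - 5 = 6480 - 5 = 6475$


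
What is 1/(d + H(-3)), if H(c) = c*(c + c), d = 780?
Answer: 1/798 ≈ 0.0012531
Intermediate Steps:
H(c) = 2*c² (H(c) = c*(2*c) = 2*c²)
1/(d + H(-3)) = 1/(780 + 2*(-3)²) = 1/(780 + 2*9) = 1/(780 + 18) = 1/798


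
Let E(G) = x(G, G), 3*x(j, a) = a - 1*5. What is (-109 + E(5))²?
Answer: 11881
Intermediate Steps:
x(j, a) = -5/3 + a/3 (x(j, a) = (a - 1*5)/3 = (a - 5)/3 = (-5 + a)/3 = -5/3 + a/3)
E(G) = -5/3 + G/3
(-109 + E(5))² = (-109 + (-5/3 + (⅓)*5))² = (-109 + (-5/3 + 5/3))² = (-109 + 0)² = (-109)² = 11881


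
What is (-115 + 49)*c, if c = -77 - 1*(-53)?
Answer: 1584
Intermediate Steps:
c = -24 (c = -77 + 53 = -24)
(-115 + 49)*c = (-115 + 49)*(-24) = -66*(-24) = 1584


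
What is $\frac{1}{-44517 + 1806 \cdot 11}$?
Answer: $- \frac{1}{24651} \approx -4.0566 \cdot 10^{-5}$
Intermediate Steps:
$\frac{1}{-44517 + 1806 \cdot 11} = \frac{1}{-44517 + 19866} = \frac{1}{-24651} = - \frac{1}{24651}$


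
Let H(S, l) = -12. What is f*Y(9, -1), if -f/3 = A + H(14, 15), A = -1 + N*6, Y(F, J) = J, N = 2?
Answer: -3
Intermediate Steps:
A = 11 (A = -1 + 2*6 = -1 + 12 = 11)
f = 3 (f = -3*(11 - 12) = -3*(-1) = 3)
f*Y(9, -1) = 3*(-1) = -3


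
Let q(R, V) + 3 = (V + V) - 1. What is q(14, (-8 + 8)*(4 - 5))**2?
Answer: 16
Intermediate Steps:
q(R, V) = -4 + 2*V (q(R, V) = -3 + ((V + V) - 1) = -3 + (2*V - 1) = -3 + (-1 + 2*V) = -4 + 2*V)
q(14, (-8 + 8)*(4 - 5))**2 = (-4 + 2*((-8 + 8)*(4 - 5)))**2 = (-4 + 2*(0*(-1)))**2 = (-4 + 2*0)**2 = (-4 + 0)**2 = (-4)**2 = 16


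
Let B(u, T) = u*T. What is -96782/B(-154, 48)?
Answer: 6913/528 ≈ 13.093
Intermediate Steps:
B(u, T) = T*u
-96782/B(-154, 48) = -96782/(48*(-154)) = -96782/(-7392) = -96782*(-1/7392) = 6913/528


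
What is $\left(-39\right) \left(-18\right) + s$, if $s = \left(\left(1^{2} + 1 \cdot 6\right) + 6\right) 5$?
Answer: $767$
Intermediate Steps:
$s = 65$ ($s = \left(\left(1 + 6\right) + 6\right) 5 = \left(7 + 6\right) 5 = 13 \cdot 5 = 65$)
$\left(-39\right) \left(-18\right) + s = \left(-39\right) \left(-18\right) + 65 = 702 + 65 = 767$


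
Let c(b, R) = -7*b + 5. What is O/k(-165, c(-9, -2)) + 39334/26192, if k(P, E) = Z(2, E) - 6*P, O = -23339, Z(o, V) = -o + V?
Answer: -35609899/1728672 ≈ -20.600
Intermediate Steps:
Z(o, V) = V - o
c(b, R) = 5 - 7*b
k(P, E) = -2 + E - 6*P (k(P, E) = (E - 1*2) - 6*P = (E - 2) - 6*P = (-2 + E) - 6*P = -2 + E - 6*P)
O/k(-165, c(-9, -2)) + 39334/26192 = -23339/(-2 + (5 - 7*(-9)) - 6*(-165)) + 39334/26192 = -23339/(-2 + (5 + 63) + 990) + 39334*(1/26192) = -23339/(-2 + 68 + 990) + 19667/13096 = -23339/1056 + 19667/13096 = -35609899/1728672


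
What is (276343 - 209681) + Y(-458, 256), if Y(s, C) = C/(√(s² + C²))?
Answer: 66662 + 128*√2753/13765 ≈ 66663.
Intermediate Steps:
Y(s, C) = C/√(C² + s²) (Y(s, C) = C/(√(C² + s²)) = C/√(C² + s²))
(276343 - 209681) + Y(-458, 256) = (276343 - 209681) + 256/√(256² + (-458)²) = 66662 + 256/√(65536 + 209764) = 66662 + 256/√275300 = 66662 + 256*(√2753/27530) = 66662 + 128*√2753/13765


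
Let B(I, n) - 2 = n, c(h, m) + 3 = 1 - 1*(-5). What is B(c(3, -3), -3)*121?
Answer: -121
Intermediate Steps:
c(h, m) = 3 (c(h, m) = -3 + (1 - 1*(-5)) = -3 + (1 + 5) = -3 + 6 = 3)
B(I, n) = 2 + n
B(c(3, -3), -3)*121 = (2 - 3)*121 = -1*121 = -121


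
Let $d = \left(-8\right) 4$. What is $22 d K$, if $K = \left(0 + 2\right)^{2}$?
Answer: $-2816$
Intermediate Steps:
$d = -32$
$K = 4$ ($K = 2^{2} = 4$)
$22 d K = 22 \left(-32\right) 4 = \left(-704\right) 4 = -2816$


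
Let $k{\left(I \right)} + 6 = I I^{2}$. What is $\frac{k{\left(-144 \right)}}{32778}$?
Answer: $- \frac{497665}{5463} \approx -91.097$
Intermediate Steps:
$k{\left(I \right)} = -6 + I^{3}$ ($k{\left(I \right)} = -6 + I I^{2} = -6 + I^{3}$)
$\frac{k{\left(-144 \right)}}{32778} = \frac{-6 + \left(-144\right)^{3}}{32778} = \left(-6 - 2985984\right) \frac{1}{32778} = \left(-2985990\right) \frac{1}{32778} = - \frac{497665}{5463}$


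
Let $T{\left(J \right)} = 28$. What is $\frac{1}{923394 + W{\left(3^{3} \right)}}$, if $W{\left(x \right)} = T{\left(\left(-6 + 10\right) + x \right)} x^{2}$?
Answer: $\frac{1}{943806} \approx 1.0595 \cdot 10^{-6}$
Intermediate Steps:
$W{\left(x \right)} = 28 x^{2}$
$\frac{1}{923394 + W{\left(3^{3} \right)}} = \frac{1}{923394 + 28 \left(3^{3}\right)^{2}} = \frac{1}{923394 + 28 \cdot 27^{2}} = \frac{1}{923394 + 28 \cdot 729} = \frac{1}{923394 + 20412} = \frac{1}{943806}$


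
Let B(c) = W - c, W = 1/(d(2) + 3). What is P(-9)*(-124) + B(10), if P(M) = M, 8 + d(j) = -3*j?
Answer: 12165/11 ≈ 1105.9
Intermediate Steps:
d(j) = -8 - 3*j
W = -1/11 (W = 1/((-8 - 3*2) + 3) = 1/((-8 - 6) + 3) = 1/(-14 + 3) = 1/(-11) = -1/11 ≈ -0.090909)
B(c) = -1/11 - c
P(-9)*(-124) + B(10) = -9*(-124) + (-1/11 - 1*10) = 1116 + (-1/11 - 10) = 1116 - 111/11 = 12165/11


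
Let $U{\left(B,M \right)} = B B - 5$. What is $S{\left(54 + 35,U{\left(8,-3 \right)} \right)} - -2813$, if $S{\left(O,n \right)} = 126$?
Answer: $2939$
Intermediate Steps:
$U{\left(B,M \right)} = -5 + B^{2}$ ($U{\left(B,M \right)} = B^{2} - 5 = -5 + B^{2}$)
$S{\left(54 + 35,U{\left(8,-3 \right)} \right)} - -2813 = 126 - -2813 = 126 + 2813 = 2939$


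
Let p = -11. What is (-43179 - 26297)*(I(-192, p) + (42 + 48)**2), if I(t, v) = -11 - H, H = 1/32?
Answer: -4495913543/8 ≈ -5.6199e+8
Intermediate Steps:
H = 1/32 ≈ 0.031250
I(t, v) = -353/32 (I(t, v) = -11 - 1*1/32 = -11 - 1/32 = -353/32)
(-43179 - 26297)*(I(-192, p) + (42 + 48)**2) = (-43179 - 26297)*(-353/32 + (42 + 48)**2) = -69476*(-353/32 + 90**2) = -69476*(-353/32 + 8100) = -69476*258847/32 = -4495913543/8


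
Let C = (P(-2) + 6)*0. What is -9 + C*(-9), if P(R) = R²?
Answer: -9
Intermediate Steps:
C = 0 (C = ((-2)² + 6)*0 = (4 + 6)*0 = 10*0 = 0)
-9 + C*(-9) = -9 + 0*(-9) = -9 + 0 = -9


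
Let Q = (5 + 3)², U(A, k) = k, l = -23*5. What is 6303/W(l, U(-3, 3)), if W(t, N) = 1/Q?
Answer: 403392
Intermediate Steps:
l = -115
Q = 64 (Q = 8² = 64)
W(t, N) = 1/64
6303/W(l, U(-3, 3)) = 6303/(1/64) = 6303*64 = 403392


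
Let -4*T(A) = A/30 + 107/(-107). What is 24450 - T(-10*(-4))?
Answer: 293401/12 ≈ 24450.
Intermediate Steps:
T(A) = 1/4 - A/120 (T(A) = -(A/30 + 107/(-107))/4 = -(A*(1/30) + 107*(-1/107))/4 = -(A/30 - 1)/4 = -(-1 + A/30)/4 = 1/4 - A/120)
24450 - T(-10*(-4)) = 24450 - (1/4 - (-1)*(-4)/12) = 24450 - (1/4 - 1/120*40) = 24450 - (1/4 - 1/3) = 24450 - 1*(-1/12) = 24450 + 1/12 = 293401/12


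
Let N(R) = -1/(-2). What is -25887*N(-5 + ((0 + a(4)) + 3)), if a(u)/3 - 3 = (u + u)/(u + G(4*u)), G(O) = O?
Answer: -25887/2 ≈ -12944.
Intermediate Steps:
a(u) = 51/5 (a(u) = 9 + 3*((u + u)/(u + 4*u)) = 9 + 3*((2*u)/((5*u))) = 9 + 3*((2*u)*(1/(5*u))) = 9 + 3*(2/5) = 9 + 6/5 = 51/5)
N(R) = 1/2 (N(R) = -1*(-1/2) = 1/2)
-25887*N(-5 + ((0 + a(4)) + 3)) = -25887*1/2 = -25887/2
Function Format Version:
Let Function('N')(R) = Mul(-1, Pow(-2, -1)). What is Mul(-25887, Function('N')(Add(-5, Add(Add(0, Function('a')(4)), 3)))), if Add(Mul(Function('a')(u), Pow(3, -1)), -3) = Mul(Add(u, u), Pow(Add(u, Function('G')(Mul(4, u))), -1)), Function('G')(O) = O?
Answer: Rational(-25887, 2) ≈ -12944.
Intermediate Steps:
Function('a')(u) = Rational(51, 5) (Function('a')(u) = Add(9, Mul(3, Mul(Add(u, u), Pow(Add(u, Mul(4, u)), -1)))) = Add(9, Mul(3, Mul(Mul(2, u), Pow(Mul(5, u), -1)))) = Add(9, Mul(3, Mul(Mul(2, u), Mul(Rational(1, 5), Pow(u, -1))))) = Add(9, Mul(3, Rational(2, 5))) = Add(9, Rational(6, 5)) = Rational(51, 5))
Function('N')(R) = Rational(1, 2) (Function('N')(R) = Mul(-1, Rational(-1, 2)) = Rational(1, 2))
Mul(-25887, Function('N')(Add(-5, Add(Add(0, Function('a')(4)), 3)))) = Mul(-25887, Rational(1, 2)) = Rational(-25887, 2)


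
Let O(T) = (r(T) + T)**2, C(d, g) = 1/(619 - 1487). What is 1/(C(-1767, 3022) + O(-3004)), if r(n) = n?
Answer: 868/31331383551 ≈ 2.7704e-8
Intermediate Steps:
C(d, g) = -1/868 (C(d, g) = 1/(-868) = -1/868)
O(T) = 4*T**2 (O(T) = (T + T)**2 = (2*T)**2 = 4*T**2)
1/(C(-1767, 3022) + O(-3004)) = 1/(-1/868 + 4*(-3004)**2) = 1/(-1/868 + 4*9024016) = 1/(-1/868 + 36096064) = 1/(31331383551/868) = 868/31331383551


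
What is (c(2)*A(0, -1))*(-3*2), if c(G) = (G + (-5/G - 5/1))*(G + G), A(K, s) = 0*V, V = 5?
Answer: 0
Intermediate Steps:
A(K, s) = 0 (A(K, s) = 0*5 = 0)
c(G) = 2*G*(-5 + G - 5/G) (c(G) = (G + (-5/G - 5*1))*(2*G) = (G + (-5/G - 5))*(2*G) = (G + (-5 - 5/G))*(2*G) = (-5 + G - 5/G)*(2*G) = 2*G*(-5 + G - 5/G))
(c(2)*A(0, -1))*(-3*2) = ((-10 - 10*2 + 2*2²)*0)*(-3*2) = ((-10 - 20 + 2*4)*0)*(-6) = ((-10 - 20 + 8)*0)*(-6) = -22*0*(-6) = 0*(-6) = 0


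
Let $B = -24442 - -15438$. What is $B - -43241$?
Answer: $34237$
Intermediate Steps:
$B = -9004$ ($B = -24442 + 15438 = -9004$)
$B - -43241 = -9004 - -43241 = -9004 + 43241 = 34237$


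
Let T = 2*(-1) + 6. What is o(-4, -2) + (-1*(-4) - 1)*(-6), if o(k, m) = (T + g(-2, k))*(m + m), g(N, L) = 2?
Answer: -42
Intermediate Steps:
T = 4 (T = -2 + 6 = 4)
o(k, m) = 12*m (o(k, m) = (4 + 2)*(m + m) = 6*(2*m) = 12*m)
o(-4, -2) + (-1*(-4) - 1)*(-6) = 12*(-2) + (-1*(-4) - 1)*(-6) = -24 + (4 - 1)*(-6) = -24 + 3*(-6) = -24 - 18 = -42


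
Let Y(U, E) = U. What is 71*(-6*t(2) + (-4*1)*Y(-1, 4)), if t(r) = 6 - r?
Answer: -1420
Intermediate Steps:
71*(-6*t(2) + (-4*1)*Y(-1, 4)) = 71*(-6*(6 - 1*2) - 4*1*(-1)) = 71*(-6*(6 - 2) - 4*(-1)) = 71*(-6*4 + 4) = 71*(-24 + 4) = 71*(-20) = -1420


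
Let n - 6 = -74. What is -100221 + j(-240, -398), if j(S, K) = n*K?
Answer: -73157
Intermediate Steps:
n = -68 (n = 6 - 74 = -68)
j(S, K) = -68*K
-100221 + j(-240, -398) = -100221 - 68*(-398) = -100221 + 27064 = -73157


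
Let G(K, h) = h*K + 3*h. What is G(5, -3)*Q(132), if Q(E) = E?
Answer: -3168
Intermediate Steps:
G(K, h) = 3*h + K*h (G(K, h) = K*h + 3*h = 3*h + K*h)
G(5, -3)*Q(132) = -3*(3 + 5)*132 = -3*8*132 = -24*132 = -3168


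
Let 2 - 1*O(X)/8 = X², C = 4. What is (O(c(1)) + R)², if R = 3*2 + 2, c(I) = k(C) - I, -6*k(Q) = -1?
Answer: 27556/81 ≈ 340.20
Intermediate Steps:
k(Q) = ⅙ (k(Q) = -⅙*(-1) = ⅙)
c(I) = ⅙ - I
R = 8 (R = 6 + 2 = 8)
O(X) = 16 - 8*X²
(O(c(1)) + R)² = ((16 - 8*(⅙ - 1*1)²) + 8)² = ((16 - 8*(⅙ - 1)²) + 8)² = ((16 - 8*(-⅚)²) + 8)² = ((16 - 8*25/36) + 8)² = ((16 - 50/9) + 8)² = (94/9 + 8)² = (166/9)² = 27556/81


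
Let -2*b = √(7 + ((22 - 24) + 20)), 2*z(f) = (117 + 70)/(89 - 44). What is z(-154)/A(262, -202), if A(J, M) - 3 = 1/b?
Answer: 187/234 ≈ 0.79915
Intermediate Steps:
z(f) = 187/90 (z(f) = ((117 + 70)/(89 - 44))/2 = (187/45)/2 = (187*(1/45))/2 = (½)*(187/45) = 187/90)
b = -5/2 (b = -√(7 + ((22 - 24) + 20))/2 = -√(7 + (-2 + 20))/2 = -√(7 + 18)/2 = -√25/2 = -½*5 = -5/2 ≈ -2.5000)
A(J, M) = 13/5 (A(J, M) = 3 + 1/(-5/2) = 3 - ⅖ = 13/5)
z(-154)/A(262, -202) = 187/(90*(13/5)) = (187/90)*(5/13) = 187/234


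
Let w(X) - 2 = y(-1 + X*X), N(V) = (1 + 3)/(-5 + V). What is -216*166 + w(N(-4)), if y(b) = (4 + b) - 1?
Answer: -2903996/81 ≈ -35852.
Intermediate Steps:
N(V) = 4/(-5 + V)
y(b) = 3 + b
w(X) = 4 + X² (w(X) = 2 + (3 + (-1 + X*X)) = 2 + (3 + (-1 + X²)) = 2 + (2 + X²) = 4 + X²)
-216*166 + w(N(-4)) = -216*166 + (4 + (4/(-5 - 4))²) = -35856 + (4 + (4/(-9))²) = -35856 + (4 + (4*(-⅑))²) = -35856 + (4 + (-4/9)²) = -35856 + (4 + 16/81) = -35856 + 340/81 = -2903996/81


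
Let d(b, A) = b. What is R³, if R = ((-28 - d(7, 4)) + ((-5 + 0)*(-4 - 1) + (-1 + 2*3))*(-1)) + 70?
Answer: 125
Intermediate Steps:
R = 5 (R = ((-28 - 1*7) + ((-5 + 0)*(-4 - 1) + (-1 + 2*3))*(-1)) + 70 = ((-28 - 7) + (-5*(-5) + (-1 + 6))*(-1)) + 70 = (-35 + (25 + 5)*(-1)) + 70 = (-35 + 30*(-1)) + 70 = (-35 - 30) + 70 = -65 + 70 = 5)
R³ = 5³ = 125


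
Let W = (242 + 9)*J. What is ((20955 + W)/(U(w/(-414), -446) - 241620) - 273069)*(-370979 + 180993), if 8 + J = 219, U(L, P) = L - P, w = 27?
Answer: 575549819488443334/11094007 ≈ 5.1879e+10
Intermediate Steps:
J = 211 (J = -8 + 219 = 211)
W = 52961 (W = (242 + 9)*211 = 251*211 = 52961)
((20955 + W)/(U(w/(-414), -446) - 241620) - 273069)*(-370979 + 180993) = ((20955 + 52961)/((27/(-414) - 1*(-446)) - 241620) - 273069)*(-370979 + 180993) = (73916/((27*(-1/414) + 446) - 241620) - 273069)*(-189986) = (73916/((-3/46 + 446) - 241620) - 273069)*(-189986) = (73916/(20513/46 - 241620) - 273069)*(-189986) = (73916/(-11094007/46) - 273069)*(-189986) = (73916*(-46/11094007) - 273069)*(-189986) = (-3400136/11094007 - 273069)*(-189986) = -3029432797619/11094007*(-189986) = 575549819488443334/11094007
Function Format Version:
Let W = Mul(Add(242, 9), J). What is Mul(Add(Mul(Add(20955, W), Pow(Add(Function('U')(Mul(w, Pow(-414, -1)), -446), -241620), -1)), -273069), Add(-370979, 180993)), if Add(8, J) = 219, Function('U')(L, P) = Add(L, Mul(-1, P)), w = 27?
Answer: Rational(575549819488443334, 11094007) ≈ 5.1879e+10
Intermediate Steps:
J = 211 (J = Add(-8, 219) = 211)
W = 52961 (W = Mul(Add(242, 9), 211) = Mul(251, 211) = 52961)
Mul(Add(Mul(Add(20955, W), Pow(Add(Function('U')(Mul(w, Pow(-414, -1)), -446), -241620), -1)), -273069), Add(-370979, 180993)) = Mul(Add(Mul(Add(20955, 52961), Pow(Add(Add(Mul(27, Pow(-414, -1)), Mul(-1, -446)), -241620), -1)), -273069), Add(-370979, 180993)) = Mul(Add(Mul(73916, Pow(Add(Add(Mul(27, Rational(-1, 414)), 446), -241620), -1)), -273069), -189986) = Mul(Add(Mul(73916, Pow(Add(Add(Rational(-3, 46), 446), -241620), -1)), -273069), -189986) = Mul(Add(Mul(73916, Pow(Add(Rational(20513, 46), -241620), -1)), -273069), -189986) = Mul(Add(Mul(73916, Pow(Rational(-11094007, 46), -1)), -273069), -189986) = Mul(Add(Mul(73916, Rational(-46, 11094007)), -273069), -189986) = Mul(Add(Rational(-3400136, 11094007), -273069), -189986) = Mul(Rational(-3029432797619, 11094007), -189986) = Rational(575549819488443334, 11094007)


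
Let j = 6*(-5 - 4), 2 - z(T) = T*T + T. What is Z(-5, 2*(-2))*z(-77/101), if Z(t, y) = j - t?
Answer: -1090250/10201 ≈ -106.88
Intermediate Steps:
z(T) = 2 - T - T² (z(T) = 2 - (T*T + T) = 2 - (T² + T) = 2 - (T + T²) = 2 + (-T - T²) = 2 - T - T²)
j = -54 (j = 6*(-9) = -54)
Z(t, y) = -54 - t
Z(-5, 2*(-2))*z(-77/101) = (-54 - 1*(-5))*(2 - (-77)/101 - (-77/101)²) = (-54 + 5)*(2 - (-77)/101 - (-77*1/101)²) = -49*(2 - 1*(-77/101) - (-77/101)²) = -49*(2 + 77/101 - 1*5929/10201) = -49*(2 + 77/101 - 5929/10201) = -49*22250/10201 = -1090250/10201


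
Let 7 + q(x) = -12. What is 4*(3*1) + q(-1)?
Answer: -7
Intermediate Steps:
q(x) = -19 (q(x) = -7 - 12 = -19)
4*(3*1) + q(-1) = 4*(3*1) - 19 = 4*3 - 19 = 12 - 19 = -7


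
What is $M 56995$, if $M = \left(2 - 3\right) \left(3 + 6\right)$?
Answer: $-512955$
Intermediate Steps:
$M = -9$ ($M = \left(-1\right) 9 = -9$)
$M 56995 = \left(-9\right) 56995 = -512955$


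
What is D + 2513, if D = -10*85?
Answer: 1663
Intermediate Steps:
D = -850
D + 2513 = -850 + 2513 = 1663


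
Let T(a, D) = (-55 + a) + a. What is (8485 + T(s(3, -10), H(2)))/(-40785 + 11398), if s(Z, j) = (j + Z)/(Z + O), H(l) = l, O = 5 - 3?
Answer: -42136/146935 ≈ -0.28677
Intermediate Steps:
O = 2
s(Z, j) = (Z + j)/(2 + Z) (s(Z, j) = (j + Z)/(Z + 2) = (Z + j)/(2 + Z))
T(a, D) = -55 + 2*a
(8485 + T(s(3, -10), H(2)))/(-40785 + 11398) = (8485 + (-55 + 2*((3 - 10)/(2 + 3))))/(-40785 + 11398) = (8485 + (-55 + 2*(-7/5)))/(-29387) = (8485 + (-55 + 2*((⅕)*(-7))))*(-1/29387) = (8485 + (-55 + 2*(-7/5)))*(-1/29387) = (8485 + (-55 - 14/5))*(-1/29387) = (8485 - 289/5)*(-1/29387) = (42136/5)*(-1/29387) = -42136/146935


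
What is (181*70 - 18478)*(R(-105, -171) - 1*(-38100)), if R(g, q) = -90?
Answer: -220762080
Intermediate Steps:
(181*70 - 18478)*(R(-105, -171) - 1*(-38100)) = (181*70 - 18478)*(-90 - 1*(-38100)) = (12670 - 18478)*(-90 + 38100) = -5808*38010 = -220762080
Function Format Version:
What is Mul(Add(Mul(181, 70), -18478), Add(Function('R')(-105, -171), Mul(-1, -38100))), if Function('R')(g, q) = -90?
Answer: -220762080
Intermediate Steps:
Mul(Add(Mul(181, 70), -18478), Add(Function('R')(-105, -171), Mul(-1, -38100))) = Mul(Add(Mul(181, 70), -18478), Add(-90, Mul(-1, -38100))) = Mul(Add(12670, -18478), Add(-90, 38100)) = Mul(-5808, 38010) = -220762080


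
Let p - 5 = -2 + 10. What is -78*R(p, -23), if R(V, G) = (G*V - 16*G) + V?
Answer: -6396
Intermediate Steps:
p = 13 (p = 5 + (-2 + 10) = 5 + 8 = 13)
R(V, G) = V - 16*G + G*V (R(V, G) = (-16*G + G*V) + V = V - 16*G + G*V)
-78*R(p, -23) = -78*(13 - 16*(-23) - 23*13) = -78*(13 + 368 - 299) = -78*82 = -6396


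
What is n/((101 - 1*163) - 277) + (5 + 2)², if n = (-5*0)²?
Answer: 49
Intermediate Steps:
n = 0 (n = 0² = 0)
n/((101 - 1*163) - 277) + (5 + 2)² = 0/((101 - 1*163) - 277) + (5 + 2)² = 0/((101 - 163) - 277) + 7² = 0/(-62 - 277) + 49 = 0/(-339) + 49 = 0*(-1/339) + 49 = 0 + 49 = 49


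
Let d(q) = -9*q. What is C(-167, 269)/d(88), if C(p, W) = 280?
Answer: -35/99 ≈ -0.35354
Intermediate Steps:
C(-167, 269)/d(88) = 280/((-9*88)) = 280/(-792) = 280*(-1/792) = -35/99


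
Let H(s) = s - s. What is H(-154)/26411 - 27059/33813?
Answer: -27059/33813 ≈ -0.80025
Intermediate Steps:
H(s) = 0
H(-154)/26411 - 27059/33813 = 0/26411 - 27059/33813 = 0*(1/26411) - 27059*1/33813 = 0 - 27059/33813 = -27059/33813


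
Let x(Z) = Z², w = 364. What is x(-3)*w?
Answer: 3276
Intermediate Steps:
x(-3)*w = (-3)²*364 = 9*364 = 3276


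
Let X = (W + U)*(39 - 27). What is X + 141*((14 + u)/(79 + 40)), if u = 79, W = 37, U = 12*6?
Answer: 168765/119 ≈ 1418.2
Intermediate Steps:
U = 72
X = 1308 (X = (37 + 72)*(39 - 27) = 109*12 = 1308)
X + 141*((14 + u)/(79 + 40)) = 1308 + 141*((14 + 79)/(79 + 40)) = 1308 + 141*(93/119) = 1308 + 13113/119 = 168765/119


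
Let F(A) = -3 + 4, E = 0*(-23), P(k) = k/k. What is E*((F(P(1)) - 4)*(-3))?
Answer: 0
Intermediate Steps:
P(k) = 1
E = 0
F(A) = 1
E*((F(P(1)) - 4)*(-3)) = 0*((1 - 4)*(-3)) = 0*(-3*(-3)) = 0*9 = 0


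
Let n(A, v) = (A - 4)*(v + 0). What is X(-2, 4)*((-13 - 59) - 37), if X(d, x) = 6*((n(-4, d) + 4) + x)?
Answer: -15696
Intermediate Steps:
n(A, v) = v*(-4 + A) (n(A, v) = (-4 + A)*v = v*(-4 + A))
X(d, x) = 24 - 48*d + 6*x (X(d, x) = 6*((d*(-4 - 4) + 4) + x) = 6*((d*(-8) + 4) + x) = 6*((-8*d + 4) + x) = 6*((4 - 8*d) + x) = 6*(4 + x - 8*d) = 24 - 48*d + 6*x)
X(-2, 4)*((-13 - 59) - 37) = (24 - 48*(-2) + 6*4)*((-13 - 59) - 37) = (24 + 96 + 24)*(-72 - 37) = 144*(-109) = -15696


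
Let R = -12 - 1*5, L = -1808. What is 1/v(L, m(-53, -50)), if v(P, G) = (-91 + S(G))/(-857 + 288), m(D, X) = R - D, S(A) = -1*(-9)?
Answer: 569/82 ≈ 6.9390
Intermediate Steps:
S(A) = 9
R = -17 (R = -12 - 5 = -17)
m(D, X) = -17 - D
v(P, G) = 82/569 (v(P, G) = (-91 + 9)/(-857 + 288) = -82/(-569) = -82*(-1/569) = 82/569)
1/v(L, m(-53, -50)) = 1/(82/569) = 569/82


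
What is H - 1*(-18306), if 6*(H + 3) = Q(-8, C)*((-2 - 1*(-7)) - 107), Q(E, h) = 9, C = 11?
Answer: 18150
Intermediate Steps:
H = -156 (H = -3 + (9*((-2 - 1*(-7)) - 107))/6 = -3 + (9*((-2 + 7) - 107))/6 = -3 + (9*(5 - 107))/6 = -3 + (9*(-102))/6 = -3 + (1/6)*(-918) = -3 - 153 = -156)
H - 1*(-18306) = -156 - 1*(-18306) = -156 + 18306 = 18150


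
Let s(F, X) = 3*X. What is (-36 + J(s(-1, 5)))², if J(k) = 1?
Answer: 1225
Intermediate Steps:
(-36 + J(s(-1, 5)))² = (-36 + 1)² = (-35)² = 1225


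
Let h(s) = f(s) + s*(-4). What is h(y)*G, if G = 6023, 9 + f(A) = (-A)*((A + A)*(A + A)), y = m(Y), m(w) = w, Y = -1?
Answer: -6023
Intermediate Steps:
y = -1
f(A) = -9 - 4*A³ (f(A) = -9 + (-A)*((A + A)*(A + A)) = -9 + (-A)*((2*A)*(2*A)) = -9 + (-A)*(4*A²) = -9 - 4*A³)
h(s) = -9 - 4*s - 4*s³ (h(s) = (-9 - 4*s³) + s*(-4) = (-9 - 4*s³) - 4*s = -9 - 4*s - 4*s³)
h(y)*G = (-9 - 4*(-1) - 4*(-1)³)*6023 = (-9 + 4 - 4*(-1))*6023 = (-9 + 4 + 4)*6023 = -1*6023 = -6023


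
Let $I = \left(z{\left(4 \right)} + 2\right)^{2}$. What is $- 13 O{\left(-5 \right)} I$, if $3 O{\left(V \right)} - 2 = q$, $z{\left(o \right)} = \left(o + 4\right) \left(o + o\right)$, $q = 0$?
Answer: $-37752$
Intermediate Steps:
$z{\left(o \right)} = 2 o \left(4 + o\right)$ ($z{\left(o \right)} = \left(4 + o\right) 2 o = 2 o \left(4 + o\right)$)
$O{\left(V \right)} = \frac{2}{3}$ ($O{\left(V \right)} = \frac{2}{3} + \frac{1}{3} \cdot 0 = \frac{2}{3} + 0 = \frac{2}{3}$)
$I = 4356$ ($I = \left(2 \cdot 4 \left(4 + 4\right) + 2\right)^{2} = \left(2 \cdot 4 \cdot 8 + 2\right)^{2} = \left(64 + 2\right)^{2} = 66^{2} = 4356$)
$- 13 O{\left(-5 \right)} I = \left(-13\right) \frac{2}{3} \cdot 4356 = \left(- \frac{26}{3}\right) 4356 = -37752$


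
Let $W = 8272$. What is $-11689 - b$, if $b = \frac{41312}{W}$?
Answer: $- \frac{6045795}{517} \approx -11694.0$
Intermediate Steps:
$b = \frac{2582}{517}$ ($b = \frac{41312}{8272} = 41312 \cdot \frac{1}{8272} = \frac{2582}{517} \approx 4.9942$)
$-11689 - b = -11689 - \frac{2582}{517} = - \frac{6045795}{517}$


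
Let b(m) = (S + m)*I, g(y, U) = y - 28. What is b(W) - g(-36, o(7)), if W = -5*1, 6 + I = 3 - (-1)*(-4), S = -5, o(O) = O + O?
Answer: 134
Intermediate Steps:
o(O) = 2*O
g(y, U) = -28 + y
I = -7 (I = -6 + (3 - (-1)*(-4)) = -6 + (3 - 1*4) = -6 + (3 - 4) = -6 - 1 = -7)
W = -5
b(m) = 35 - 7*m (b(m) = (-5 + m)*(-7) = 35 - 7*m)
b(W) - g(-36, o(7)) = (35 - 7*(-5)) - (-28 - 36) = (35 + 35) - 1*(-64) = 70 + 64 = 134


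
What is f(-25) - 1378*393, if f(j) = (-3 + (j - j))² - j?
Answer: -541520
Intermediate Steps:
f(j) = 9 - j (f(j) = (-3 + 0)² - j = (-3)² - j = 9 - j)
f(-25) - 1378*393 = (9 - 1*(-25)) - 1378*393 = (9 + 25) - 541554 = 34 - 541554 = -541520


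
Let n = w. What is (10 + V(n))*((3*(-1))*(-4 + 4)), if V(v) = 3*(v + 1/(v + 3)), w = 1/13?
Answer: 0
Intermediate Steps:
w = 1/13 (w = 1*(1/13) = 1/13 ≈ 0.076923)
n = 1/13 ≈ 0.076923
V(v) = 3*v + 3/(3 + v) (V(v) = 3*(v + 1/(3 + v)) = 3*v + 3/(3 + v))
(10 + V(n))*((3*(-1))*(-4 + 4)) = (10 + 3*(1 + (1/13)**2 + 3*(1/13))/(3 + 1/13))*((3*(-1))*(-4 + 4)) = (10 + 3*(1 + 1/169 + 3/13)/(40/13))*(-3*0) = (10 + 3*(13/40)*(209/169))*0 = (10 + 627/520)*0 = (5827/520)*0 = 0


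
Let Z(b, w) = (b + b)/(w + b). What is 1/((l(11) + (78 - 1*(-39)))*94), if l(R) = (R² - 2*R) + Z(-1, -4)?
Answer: 5/101708 ≈ 4.9160e-5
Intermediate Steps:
Z(b, w) = 2*b/(b + w) (Z(b, w) = (2*b)/(b + w) = 2*b/(b + w))
l(R) = ⅖ + R² - 2*R (l(R) = (R² - 2*R) + 2*(-1)/(-1 - 4) = (R² - 2*R) + 2*(-1)/(-5) = (R² - 2*R) + 2*(-1)*(-⅕) = (R² - 2*R) + ⅖ = ⅖ + R² - 2*R)
1/((l(11) + (78 - 1*(-39)))*94) = 1/(((⅖ + 11² - 2*11) + (78 - 1*(-39)))*94) = 1/(((⅖ + 121 - 22) + (78 + 39))*94) = 1/((497/5 + 117)*94) = 1/((1082/5)*94) = 1/(101708/5) = 5/101708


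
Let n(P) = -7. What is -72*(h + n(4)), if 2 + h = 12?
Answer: -216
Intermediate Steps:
h = 10 (h = -2 + 12 = 10)
-72*(h + n(4)) = -72*(10 - 7) = -72*3 = -216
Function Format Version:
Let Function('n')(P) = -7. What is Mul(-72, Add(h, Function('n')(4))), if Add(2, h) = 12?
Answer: -216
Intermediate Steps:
h = 10 (h = Add(-2, 12) = 10)
Mul(-72, Add(h, Function('n')(4))) = Mul(-72, Add(10, -7)) = Mul(-72, 3) = -216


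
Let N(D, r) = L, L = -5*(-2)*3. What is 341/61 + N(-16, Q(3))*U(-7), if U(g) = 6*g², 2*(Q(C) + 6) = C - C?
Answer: 538361/61 ≈ 8825.6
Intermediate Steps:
Q(C) = -6 (Q(C) = -6 + (C - C)/2 = -6 + (½)*0 = -6 + 0 = -6)
L = 30 (L = 10*3 = 30)
N(D, r) = 30
341/61 + N(-16, Q(3))*U(-7) = 341/61 + 30*(6*(-7)²) = 341*(1/61) + 30*(6*49) = 341/61 + 30*294 = 341/61 + 8820 = 538361/61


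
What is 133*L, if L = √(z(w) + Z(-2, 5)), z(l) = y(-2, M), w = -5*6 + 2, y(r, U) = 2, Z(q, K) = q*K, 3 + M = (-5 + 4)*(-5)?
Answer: 266*I*√2 ≈ 376.18*I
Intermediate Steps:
M = 2 (M = -3 + (-5 + 4)*(-5) = -3 - 1*(-5) = -3 + 5 = 2)
Z(q, K) = K*q
w = -28 (w = -30 + 2 = -28)
z(l) = 2
L = 2*I*√2 (L = √(2 + 5*(-2)) = √(2 - 10) = √(-8) = 2*I*√2 ≈ 2.8284*I)
133*L = 133*(2*I*√2) = 266*I*√2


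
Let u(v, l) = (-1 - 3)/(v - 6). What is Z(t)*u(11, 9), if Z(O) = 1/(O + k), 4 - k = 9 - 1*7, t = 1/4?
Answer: -16/45 ≈ -0.35556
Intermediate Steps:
u(v, l) = -4/(-6 + v)
t = ¼ ≈ 0.25000
k = 2 (k = 4 - (9 - 1*7) = 4 - (9 - 7) = 4 - 1*2 = 4 - 2 = 2)
Z(O) = 1/(2 + O) (Z(O) = 1/(O + 2) = 1/(2 + O))
Z(t)*u(11, 9) = (-4/(-6 + 11))/(2 + ¼) = (-4/5)/(9/4) = 4*(-4*⅕)/9 = (4/9)*(-⅘) = -16/45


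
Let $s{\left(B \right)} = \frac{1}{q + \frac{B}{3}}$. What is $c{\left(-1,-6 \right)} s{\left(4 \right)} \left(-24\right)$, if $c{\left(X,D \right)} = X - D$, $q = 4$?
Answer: $- \frac{45}{2} \approx -22.5$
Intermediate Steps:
$s{\left(B \right)} = \frac{1}{4 + \frac{B}{3}}$
$c{\left(-1,-6 \right)} s{\left(4 \right)} \left(-24\right) = \left(-1 - -6\right) \frac{3}{12 + 4} \left(-24\right) = \left(-1 + 6\right) \frac{3}{16} \left(-24\right) = 5 \cdot 3 \cdot \frac{1}{16} \left(-24\right) = 5 \cdot \frac{3}{16} \left(-24\right) = \frac{15}{16} \left(-24\right) = - \frac{45}{2}$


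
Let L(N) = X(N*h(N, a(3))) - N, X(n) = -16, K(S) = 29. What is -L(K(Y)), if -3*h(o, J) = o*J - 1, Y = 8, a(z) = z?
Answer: 45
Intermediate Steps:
h(o, J) = ⅓ - J*o/3 (h(o, J) = -(o*J - 1)/3 = -(J*o - 1)/3 = -(-1 + J*o)/3 = ⅓ - J*o/3)
L(N) = -16 - N
-L(K(Y)) = -(-16 - 1*29) = -(-16 - 29) = -1*(-45) = 45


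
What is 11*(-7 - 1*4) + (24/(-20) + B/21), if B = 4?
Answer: -12811/105 ≈ -122.01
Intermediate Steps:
11*(-7 - 1*4) + (24/(-20) + B/21) = 11*(-7 - 1*4) + (24/(-20) + 4/21) = 11*(-7 - 4) + (24*(-1/20) + 4*(1/21)) = 11*(-11) + (-6/5 + 4/21) = -121 - 106/105 = -12811/105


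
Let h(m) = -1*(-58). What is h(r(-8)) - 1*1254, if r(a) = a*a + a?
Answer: -1196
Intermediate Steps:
r(a) = a + a² (r(a) = a² + a = a + a²)
h(m) = 58
h(r(-8)) - 1*1254 = 58 - 1*1254 = 58 - 1254 = -1196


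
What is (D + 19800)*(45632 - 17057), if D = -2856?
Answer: 484174800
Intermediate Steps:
(D + 19800)*(45632 - 17057) = (-2856 + 19800)*(45632 - 17057) = 16944*28575 = 484174800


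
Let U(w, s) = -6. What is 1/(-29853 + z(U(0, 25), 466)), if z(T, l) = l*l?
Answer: 1/187303 ≈ 5.3389e-6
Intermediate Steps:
z(T, l) = l²
1/(-29853 + z(U(0, 25), 466)) = 1/(-29853 + 466²) = 1/(-29853 + 217156) = 1/187303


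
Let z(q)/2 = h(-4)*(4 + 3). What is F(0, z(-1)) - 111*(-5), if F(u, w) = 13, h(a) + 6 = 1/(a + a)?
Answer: 568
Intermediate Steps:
h(a) = -6 + 1/(2*a) (h(a) = -6 + 1/(a + a) = -6 + 1/(2*a))
z(q) = -343/4 (z(q) = 2*((-6 + (½)/(-4))*(4 + 3)) = 2*((-6 + (½)*(-¼))*7) = 2*((-6 - ⅛)*7) = 2*(-49/8*7) = 2*(-343/8) = -343/4)
F(0, z(-1)) - 111*(-5) = 13 - 111*(-5) = 13 + 555 = 568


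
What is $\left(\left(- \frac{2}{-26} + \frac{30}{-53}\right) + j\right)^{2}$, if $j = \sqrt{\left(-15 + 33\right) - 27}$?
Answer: $\frac{\left(-337 + 2067 i\right)^{2}}{474721} \approx -8.7608 - 2.9347 i$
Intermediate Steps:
$j = 3 i$ ($j = \sqrt{18 - 27} = \sqrt{-9} = 3 i \approx 3.0 i$)
$\left(\left(- \frac{2}{-26} + \frac{30}{-53}\right) + j\right)^{2} = \left(\left(- \frac{2}{-26} + \frac{30}{-53}\right) + 3 i\right)^{2} = \left(\left(\left(-2\right) \left(- \frac{1}{26}\right) + 30 \left(- \frac{1}{53}\right)\right) + 3 i\right)^{2} = \left(\left(\frac{1}{13} - \frac{30}{53}\right) + 3 i\right)^{2} = \left(- \frac{337}{689} + 3 i\right)^{2}$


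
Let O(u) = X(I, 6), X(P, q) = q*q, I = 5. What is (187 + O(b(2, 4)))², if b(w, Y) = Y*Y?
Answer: 49729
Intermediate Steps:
b(w, Y) = Y²
X(P, q) = q²
O(u) = 36 (O(u) = 6² = 36)
(187 + O(b(2, 4)))² = (187 + 36)² = 223² = 49729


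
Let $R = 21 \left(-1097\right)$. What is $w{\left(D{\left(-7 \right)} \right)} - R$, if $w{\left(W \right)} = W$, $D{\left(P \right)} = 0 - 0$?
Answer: $23037$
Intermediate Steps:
$D{\left(P \right)} = 0$ ($D{\left(P \right)} = 0 + 0 = 0$)
$R = -23037$
$w{\left(D{\left(-7 \right)} \right)} - R = 0 - -23037 = 0 + 23037 = 23037$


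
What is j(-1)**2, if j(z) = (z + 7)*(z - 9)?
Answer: 3600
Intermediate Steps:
j(z) = (-9 + z)*(7 + z) (j(z) = (7 + z)*(-9 + z) = (-9 + z)*(7 + z))
j(-1)**2 = (-63 + (-1)**2 - 2*(-1))**2 = (-63 + 1 + 2)**2 = (-60)**2 = 3600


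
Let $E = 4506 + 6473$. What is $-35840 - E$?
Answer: $-46819$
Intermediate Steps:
$E = 10979$
$-35840 - E = -35840 - 10979 = -46819$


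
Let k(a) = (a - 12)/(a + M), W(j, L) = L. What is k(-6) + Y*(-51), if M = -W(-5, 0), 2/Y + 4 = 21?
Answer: -3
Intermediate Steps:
Y = 2/17 (Y = 2/(-4 + 21) = 2/17 ≈ 0.11765)
M = 0 (M = -1*0 = 0)
k(a) = (-12 + a)/a (k(a) = (a - 12)/(a + 0) = (-12 + a)/a)
k(-6) + Y*(-51) = (-12 - 6)/(-6) + (2/17)*(-51) = -⅙*(-18) - 6 = 3 - 6 = -3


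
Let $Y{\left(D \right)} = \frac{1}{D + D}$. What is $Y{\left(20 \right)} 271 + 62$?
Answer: $\frac{2751}{40} \approx 68.775$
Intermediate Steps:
$Y{\left(D \right)} = \frac{1}{2 D}$
$Y{\left(20 \right)} 271 + 62 = \frac{1}{2 \cdot 20} \cdot 271 + 62 = \frac{1}{2} \cdot \frac{1}{20} \cdot 271 + 62 = \frac{1}{40} \cdot 271 + 62 = \frac{271}{40} + 62 = \frac{2751}{40}$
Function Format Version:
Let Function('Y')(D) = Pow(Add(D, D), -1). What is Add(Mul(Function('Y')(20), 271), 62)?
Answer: Rational(2751, 40) ≈ 68.775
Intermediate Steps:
Function('Y')(D) = Mul(Rational(1, 2), Pow(D, -1)) (Function('Y')(D) = Pow(Mul(2, D), -1) = Mul(Rational(1, 2), Pow(D, -1)))
Add(Mul(Function('Y')(20), 271), 62) = Add(Mul(Mul(Rational(1, 2), Pow(20, -1)), 271), 62) = Add(Mul(Mul(Rational(1, 2), Rational(1, 20)), 271), 62) = Add(Mul(Rational(1, 40), 271), 62) = Add(Rational(271, 40), 62) = Rational(2751, 40)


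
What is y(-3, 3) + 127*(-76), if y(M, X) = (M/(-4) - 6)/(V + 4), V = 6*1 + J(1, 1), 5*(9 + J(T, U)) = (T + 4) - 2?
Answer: -308969/32 ≈ -9655.3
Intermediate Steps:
J(T, U) = -43/5 + T/5 (J(T, U) = -9 + ((T + 4) - 2)/5 = -9 + ((4 + T) - 2)/5 = -9 + (2 + T)/5 = -9 + (⅖ + T/5) = -43/5 + T/5)
V = -12/5 (V = 6*1 + (-43/5 + (⅕)*1) = 6 + (-43/5 + ⅕) = 6 - 42/5 = -12/5 ≈ -2.4000)
y(M, X) = -15/4 - 5*M/32 (y(M, X) = (M/(-4) - 6)/(-12/5 + 4) = (M*(-¼) - 6)/(8/5) = (-M/4 - 6)*(5/8) = (-6 - M/4)*(5/8) = -15/4 - 5*M/32)
y(-3, 3) + 127*(-76) = (-15/4 - 5/32*(-3)) + 127*(-76) = (-15/4 + 15/32) - 9652 = -105/32 - 9652 = -308969/32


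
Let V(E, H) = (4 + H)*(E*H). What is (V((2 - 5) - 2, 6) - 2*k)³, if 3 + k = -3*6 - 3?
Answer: -16003008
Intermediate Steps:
V(E, H) = E*H*(4 + H)
k = -24 (k = -3 + (-3*6 - 3) = -3 + (-18 - 3) = -3 - 21 = -24)
(V((2 - 5) - 2, 6) - 2*k)³ = (((2 - 5) - 2)*6*(4 + 6) - 2*(-24))³ = ((-3 - 2)*6*10 + 48)³ = (-5*6*10 + 48)³ = (-300 + 48)³ = (-252)³ = -16003008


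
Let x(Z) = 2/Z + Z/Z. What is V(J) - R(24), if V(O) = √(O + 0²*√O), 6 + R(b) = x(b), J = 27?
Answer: 59/12 + 3*√3 ≈ 10.113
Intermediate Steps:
x(Z) = 1 + 2/Z (x(Z) = 2/Z + 1 = 1 + 2/Z)
R(b) = -6 + (2 + b)/b
V(O) = √O (V(O) = √(O + 0*√O) = √(O + 0) = √O)
V(J) - R(24) = √27 - (-5 + 2/24) = 3*√3 - (-5 + 2*(1/24)) = 3*√3 - (-5 + 1/12) = 3*√3 - 1*(-59/12) = 3*√3 + 59/12 = 59/12 + 3*√3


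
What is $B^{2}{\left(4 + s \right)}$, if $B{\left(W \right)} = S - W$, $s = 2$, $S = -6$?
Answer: $144$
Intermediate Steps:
$B{\left(W \right)} = -6 - W$
$B^{2}{\left(4 + s \right)} = \left(-6 - \left(4 + 2\right)\right)^{2} = \left(-6 - 6\right)^{2} = \left(-12\right)^{2} = 144$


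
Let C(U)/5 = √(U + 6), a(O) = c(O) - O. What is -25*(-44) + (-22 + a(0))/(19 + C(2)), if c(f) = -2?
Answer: 176644/161 + 240*√2/161 ≈ 1099.3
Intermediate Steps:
a(O) = -2 - O
C(U) = 5*√(6 + U) (C(U) = 5*√(U + 6) = 5*√(6 + U))
-25*(-44) + (-22 + a(0))/(19 + C(2)) = -25*(-44) + (-22 + (-2 - 1*0))/(19 + 5*√(6 + 2)) = 1100 + (-22 + (-2 + 0))/(19 + 5*√8) = 1100 + (-22 - 2)/(19 + 5*(2*√2)) = 1100 - 24/(19 + 10*√2)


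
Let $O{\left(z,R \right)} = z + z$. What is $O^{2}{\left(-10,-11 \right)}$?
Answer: $400$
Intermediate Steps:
$O{\left(z,R \right)} = 2 z$
$O^{2}{\left(-10,-11 \right)} = \left(2 \left(-10\right)\right)^{2} = \left(-20\right)^{2} = 400$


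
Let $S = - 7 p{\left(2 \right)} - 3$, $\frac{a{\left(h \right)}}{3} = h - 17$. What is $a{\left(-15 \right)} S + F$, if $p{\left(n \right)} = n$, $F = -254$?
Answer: $1378$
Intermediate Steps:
$a{\left(h \right)} = -51 + 3 h$ ($a{\left(h \right)} = 3 \left(h - 17\right) = 3 \left(-17 + h\right) = -51 + 3 h$)
$S = -17$ ($S = \left(-7\right) 2 - 3 = -14 - 3 = -17$)
$a{\left(-15 \right)} S + F = \left(-51 + 3 \left(-15\right)\right) \left(-17\right) - 254 = \left(-51 - 45\right) \left(-17\right) - 254 = \left(-96\right) \left(-17\right) - 254 = 1632 - 254 = 1378$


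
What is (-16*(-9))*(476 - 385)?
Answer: 13104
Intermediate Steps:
(-16*(-9))*(476 - 385) = 144*91 = 13104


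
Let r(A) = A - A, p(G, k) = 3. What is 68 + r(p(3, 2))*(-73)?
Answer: 68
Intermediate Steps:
r(A) = 0
68 + r(p(3, 2))*(-73) = 68 + 0*(-73) = 68 + 0 = 68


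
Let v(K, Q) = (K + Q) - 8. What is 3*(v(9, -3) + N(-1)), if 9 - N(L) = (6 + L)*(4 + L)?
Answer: -24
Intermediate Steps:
v(K, Q) = -8 + K + Q
N(L) = 9 - (4 + L)*(6 + L) (N(L) = 9 - (6 + L)*(4 + L) = 9 - (4 + L)*(6 + L))
3*(v(9, -3) + N(-1)) = 3*((-8 + 9 - 3) + (-15 - 1*(-1)**2 - 10*(-1))) = 3*(-2 + (-15 - 1*1 + 10)) = 3*(-2 + (-15 - 1 + 10)) = 3*(-2 - 6) = 3*(-8) = -24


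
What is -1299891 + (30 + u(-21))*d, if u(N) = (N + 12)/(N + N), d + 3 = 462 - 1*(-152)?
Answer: -17940021/14 ≈ -1.2814e+6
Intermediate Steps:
d = 611 (d = -3 + (462 - 1*(-152)) = -3 + (462 + 152) = -3 + 614 = 611)
u(N) = (12 + N)/(2*N) (u(N) = (12 + N)/((2*N)) = (12 + N)*(1/(2*N)) = (12 + N)/(2*N))
-1299891 + (30 + u(-21))*d = -1299891 + (30 + (1/2)*(12 - 21)/(-21))*611 = -1299891 + (30 + (1/2)*(-1/21)*(-9))*611 = -1299891 + (30 + 3/14)*611 = -1299891 + (423/14)*611 = -1299891 + 258453/14 = -17940021/14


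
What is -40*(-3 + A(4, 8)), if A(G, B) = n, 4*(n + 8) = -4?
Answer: 480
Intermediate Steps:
n = -9 (n = -8 + (¼)*(-4) = -8 - 1 = -9)
A(G, B) = -9
-40*(-3 + A(4, 8)) = -40*(-3 - 9) = -40*(-12) = 480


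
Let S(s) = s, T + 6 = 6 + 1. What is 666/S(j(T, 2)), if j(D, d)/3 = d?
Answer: 111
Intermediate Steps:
T = 1 (T = -6 + (6 + 1) = -6 + 7 = 1)
j(D, d) = 3*d
666/S(j(T, 2)) = 666/((3*2)) = 666/6 = 666*(⅙) = 111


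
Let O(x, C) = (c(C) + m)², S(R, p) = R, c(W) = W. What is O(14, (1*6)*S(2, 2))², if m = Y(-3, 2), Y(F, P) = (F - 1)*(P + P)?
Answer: 256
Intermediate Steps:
Y(F, P) = 2*P*(-1 + F) (Y(F, P) = (-1 + F)*(2*P) = 2*P*(-1 + F))
m = -16 (m = 2*2*(-1 - 3) = 2*2*(-4) = -16)
O(x, C) = (-16 + C)² (O(x, C) = (C - 16)² = (-16 + C)²)
O(14, (1*6)*S(2, 2))² = ((-16 + (1*6)*2)²)² = ((-16 + 6*2)²)² = ((-16 + 12)²)² = ((-4)²)² = 16² = 256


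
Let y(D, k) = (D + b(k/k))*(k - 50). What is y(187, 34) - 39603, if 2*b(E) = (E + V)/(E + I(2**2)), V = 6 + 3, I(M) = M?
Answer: -42611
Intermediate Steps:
V = 9
b(E) = (9 + E)/(2*(4 + E)) (b(E) = ((E + 9)/(E + 2**2))/2 = ((9 + E)/(E + 4))/2 = ((9 + E)/(4 + E))/2 = (9 + E)/(2*(4 + E)))
y(D, k) = (1 + D)*(-50 + k) (y(D, k) = (D + (9 + k/k)/(2*(4 + k/k)))*(k - 50) = (D + (9 + 1)/(2*(4 + 1)))*(-50 + k) = (D + (1/2)*10/5)*(-50 + k) = (D + (1/2)*(1/5)*10)*(-50 + k) = (D + 1)*(-50 + k) = (1 + D)*(-50 + k))
y(187, 34) - 39603 = (-50 + 34 - 50*187 + 187*34) - 39603 = (-50 + 34 - 9350 + 6358) - 39603 = -3008 - 39603 = -42611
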